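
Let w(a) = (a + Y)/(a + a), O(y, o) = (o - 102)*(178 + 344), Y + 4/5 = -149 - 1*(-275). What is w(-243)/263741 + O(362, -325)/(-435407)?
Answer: 20407276076849/39864038076630 ≈ 0.51192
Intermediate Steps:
Y = 626/5 (Y = -4/5 + (-149 - 1*(-275)) = -4/5 + (-149 + 275) = -4/5 + 126 = 626/5 ≈ 125.20)
O(y, o) = -53244 + 522*o (O(y, o) = (-102 + o)*522 = -53244 + 522*o)
w(a) = (626/5 + a)/(2*a) (w(a) = (a + 626/5)/(a + a) = (626/5 + a)/((2*a)) = (626/5 + a)*(1/(2*a)) = (626/5 + a)/(2*a))
w(-243)/263741 + O(362, -325)/(-435407) = ((1/10)*(626 + 5*(-243))/(-243))/263741 + (-53244 + 522*(-325))/(-435407) = ((1/10)*(-1/243)*(626 - 1215))*(1/263741) + (-53244 - 169650)*(-1/435407) = ((1/10)*(-1/243)*(-589))*(1/263741) - 222894*(-1/435407) = (589/2430)*(1/263741) + 31842/62201 = 589/640890630 + 31842/62201 = 20407276076849/39864038076630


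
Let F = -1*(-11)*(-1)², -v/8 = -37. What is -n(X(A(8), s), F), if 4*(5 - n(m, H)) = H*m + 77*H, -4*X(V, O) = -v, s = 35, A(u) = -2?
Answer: 1641/4 ≈ 410.25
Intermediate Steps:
v = 296 (v = -8*(-37) = 296)
X(V, O) = 74 (X(V, O) = -(-1)*296/4 = -¼*(-296) = 74)
F = 11 (F = 11*1 = 11)
n(m, H) = 5 - 77*H/4 - H*m/4 (n(m, H) = 5 - (H*m + 77*H)/4 = 5 - (77*H + H*m)/4 = 5 + (-77*H/4 - H*m/4) = 5 - 77*H/4 - H*m/4)
-n(X(A(8), s), F) = -(5 - 77/4*11 - ¼*11*74) = -(5 - 847/4 - 407/2) = -1*(-1641/4) = 1641/4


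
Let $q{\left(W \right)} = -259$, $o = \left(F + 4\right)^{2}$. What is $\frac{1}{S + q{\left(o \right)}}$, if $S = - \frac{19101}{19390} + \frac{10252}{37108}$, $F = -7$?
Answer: $- \frac{179881030}{46716690177} \approx -0.0038505$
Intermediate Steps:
$o = 9$ ($o = \left(-7 + 4\right)^{2} = \left(-3\right)^{2} = 9$)
$S = - \frac{127503407}{179881030}$ ($S = \left(-19101\right) \frac{1}{19390} + 10252 \cdot \frac{1}{37108} = - \frac{19101}{19390} + \frac{2563}{9277} = - \frac{127503407}{179881030} \approx -0.70882$)
$\frac{1}{S + q{\left(o \right)}} = \frac{1}{- \frac{127503407}{179881030} - 259} = \frac{1}{- \frac{46716690177}{179881030}} = - \frac{179881030}{46716690177}$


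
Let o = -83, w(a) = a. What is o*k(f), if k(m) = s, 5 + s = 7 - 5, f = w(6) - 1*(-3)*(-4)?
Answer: 249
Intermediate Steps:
f = -6 (f = 6 - 1*(-3)*(-4) = 6 + 3*(-4) = 6 - 12 = -6)
s = -3 (s = -5 + (7 - 5) = -5 + 2 = -3)
k(m) = -3
o*k(f) = -83*(-3) = 249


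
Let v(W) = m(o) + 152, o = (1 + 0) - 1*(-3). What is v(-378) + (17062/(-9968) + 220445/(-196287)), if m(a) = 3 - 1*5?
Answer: 2938182427/19965192 ≈ 147.17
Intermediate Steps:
o = 4 (o = 1 + 3 = 4)
m(a) = -2 (m(a) = 3 - 5 = -2)
v(W) = 150 (v(W) = -2 + 152 = 150)
v(-378) + (17062/(-9968) + 220445/(-196287)) = 150 + (17062/(-9968) + 220445/(-196287)) = 150 + (17062*(-1/9968) + 220445*(-1/196287)) = 150 + (-8531/4984 - 220445/196287) = 150 - 56596373/19965192 = 2938182427/19965192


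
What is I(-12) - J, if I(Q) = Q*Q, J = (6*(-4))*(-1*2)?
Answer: 96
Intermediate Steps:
J = 48 (J = -24*(-2) = 48)
I(Q) = Q²
I(-12) - J = (-12)² - 1*48 = 144 - 48 = 96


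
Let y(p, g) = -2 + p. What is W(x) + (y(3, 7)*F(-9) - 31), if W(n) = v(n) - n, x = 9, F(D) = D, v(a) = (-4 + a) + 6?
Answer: -38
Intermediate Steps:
v(a) = 2 + a
W(n) = 2 (W(n) = (2 + n) - n = 2)
W(x) + (y(3, 7)*F(-9) - 31) = 2 + ((-2 + 3)*(-9) - 31) = 2 + (1*(-9) - 31) = 2 + (-9 - 31) = 2 - 40 = -38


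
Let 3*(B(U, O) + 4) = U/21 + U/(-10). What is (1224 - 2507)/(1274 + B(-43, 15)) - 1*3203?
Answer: -2565043609/800573 ≈ -3204.0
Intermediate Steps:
B(U, O) = -4 - 11*U/630 (B(U, O) = -4 + (U/21 + U/(-10))/3 = -4 + (U*(1/21) + U*(-⅒))/3 = -4 + (U/21 - U/10)/3 = -4 + (-11*U/210)/3 = -4 - 11*U/630)
(1224 - 2507)/(1274 + B(-43, 15)) - 1*3203 = (1224 - 2507)/(1274 + (-4 - 11/630*(-43))) - 1*3203 = -1283/(1274 + (-4 + 473/630)) - 3203 = -1283/(1274 - 2047/630) - 3203 = -1283/800573/630 - 3203 = -1283*630/800573 - 3203 = -808290/800573 - 3203 = -2565043609/800573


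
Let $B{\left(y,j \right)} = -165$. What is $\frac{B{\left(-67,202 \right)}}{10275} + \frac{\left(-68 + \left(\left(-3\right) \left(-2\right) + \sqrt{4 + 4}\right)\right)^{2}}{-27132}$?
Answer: $- \frac{244756}{1548785} + \frac{62 \sqrt{2}}{6783} \approx -0.1451$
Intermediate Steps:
$\frac{B{\left(-67,202 \right)}}{10275} + \frac{\left(-68 + \left(\left(-3\right) \left(-2\right) + \sqrt{4 + 4}\right)\right)^{2}}{-27132} = - \frac{165}{10275} + \frac{\left(-68 + \left(\left(-3\right) \left(-2\right) + \sqrt{4 + 4}\right)\right)^{2}}{-27132} = \left(-165\right) \frac{1}{10275} + \left(-68 + \left(6 + \sqrt{8}\right)\right)^{2} \left(- \frac{1}{27132}\right) = - \frac{11}{685} + \left(-68 + \left(6 + 2 \sqrt{2}\right)\right)^{2} \left(- \frac{1}{27132}\right) = - \frac{11}{685} + \left(-62 + 2 \sqrt{2}\right)^{2} \left(- \frac{1}{27132}\right) = - \frac{11}{685} - \frac{\left(-62 + 2 \sqrt{2}\right)^{2}}{27132}$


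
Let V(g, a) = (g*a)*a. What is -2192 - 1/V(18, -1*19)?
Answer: -14243617/6498 ≈ -2192.0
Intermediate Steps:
V(g, a) = g*a² (V(g, a) = (a*g)*a = g*a²)
-2192 - 1/V(18, -1*19) = -2192 - 1/(18*(-1*19)²) = -2192 - 1/(18*(-19)²) = -2192 - 1/(18*361) = -2192 - 1/6498 = -14243617/6498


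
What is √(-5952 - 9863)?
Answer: I*√15815 ≈ 125.76*I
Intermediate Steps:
√(-5952 - 9863) = √(-15815) = I*√15815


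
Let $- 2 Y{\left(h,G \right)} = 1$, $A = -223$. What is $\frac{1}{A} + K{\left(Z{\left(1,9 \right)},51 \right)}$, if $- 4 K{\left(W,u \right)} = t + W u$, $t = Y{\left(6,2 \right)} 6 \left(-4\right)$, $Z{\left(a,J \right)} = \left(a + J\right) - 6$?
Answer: $- \frac{12043}{223} \approx -54.004$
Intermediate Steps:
$Z{\left(a,J \right)} = -6 + J + a$ ($Z{\left(a,J \right)} = \left(J + a\right) - 6 = -6 + J + a$)
$Y{\left(h,G \right)} = - \frac{1}{2}$ ($Y{\left(h,G \right)} = \left(- \frac{1}{2}\right) 1 = - \frac{1}{2}$)
$t = 12$ ($t = \left(- \frac{1}{2}\right) 6 \left(-4\right) = \left(-3\right) \left(-4\right) = 12$)
$K{\left(W,u \right)} = -3 - \frac{W u}{4}$ ($K{\left(W,u \right)} = - \frac{12 + W u}{4} = -3 - \frac{W u}{4}$)
$\frac{1}{A} + K{\left(Z{\left(1,9 \right)},51 \right)} = \frac{1}{-223} - \left(3 + \frac{1}{4} \left(-6 + 9 + 1\right) 51\right) = - \frac{1}{223} - \left(3 + 1 \cdot 51\right) = - \frac{1}{223} - 54 = - \frac{12043}{223}$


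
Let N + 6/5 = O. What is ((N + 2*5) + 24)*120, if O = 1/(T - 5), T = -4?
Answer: 11768/3 ≈ 3922.7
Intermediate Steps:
O = -1/9 (O = 1/(-4 - 5) = 1/(-9) = -1/9 ≈ -0.11111)
N = -59/45 (N = -6/5 - 1/9 = -59/45 ≈ -1.3111)
((N + 2*5) + 24)*120 = ((-59/45 + 2*5) + 24)*120 = ((-59/45 + 10) + 24)*120 = (391/45 + 24)*120 = (1471/45)*120 = 11768/3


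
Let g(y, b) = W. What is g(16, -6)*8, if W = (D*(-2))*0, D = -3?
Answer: 0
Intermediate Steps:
W = 0 (W = -3*(-2)*0 = 6*0 = 0)
g(y, b) = 0
g(16, -6)*8 = 0*8 = 0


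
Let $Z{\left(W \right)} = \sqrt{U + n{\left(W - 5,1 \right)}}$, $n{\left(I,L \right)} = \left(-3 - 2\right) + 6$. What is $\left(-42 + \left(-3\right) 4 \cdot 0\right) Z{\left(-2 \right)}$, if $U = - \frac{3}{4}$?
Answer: $-21$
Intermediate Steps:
$U = - \frac{3}{4}$ ($U = \left(-3\right) \frac{1}{4} = - \frac{3}{4} \approx -0.75$)
$n{\left(I,L \right)} = 1$ ($n{\left(I,L \right)} = -5 + 6 = 1$)
$Z{\left(W \right)} = \frac{1}{2}$ ($Z{\left(W \right)} = \sqrt{- \frac{3}{4} + 1} = \sqrt{\frac{1}{4}} = \frac{1}{2}$)
$\left(-42 + \left(-3\right) 4 \cdot 0\right) Z{\left(-2 \right)} = \left(-42 + \left(-3\right) 4 \cdot 0\right) \frac{1}{2} = \left(-42 - 0\right) \frac{1}{2} = \left(-42 + 0\right) \frac{1}{2} = \left(-42\right) \frac{1}{2} = -21$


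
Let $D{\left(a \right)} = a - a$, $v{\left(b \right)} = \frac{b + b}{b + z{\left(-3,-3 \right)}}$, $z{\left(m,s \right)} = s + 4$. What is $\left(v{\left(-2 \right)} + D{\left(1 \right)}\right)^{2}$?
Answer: $16$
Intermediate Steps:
$z{\left(m,s \right)} = 4 + s$
$v{\left(b \right)} = \frac{2 b}{1 + b}$ ($v{\left(b \right)} = \frac{b + b}{b + \left(4 - 3\right)} = \frac{2 b}{b + 1} = \frac{2 b}{1 + b}$)
$D{\left(a \right)} = 0$
$\left(v{\left(-2 \right)} + D{\left(1 \right)}\right)^{2} = \left(2 \left(-2\right) \frac{1}{1 - 2} + 0\right)^{2} = \left(2 \left(-2\right) \frac{1}{-1} + 0\right)^{2} = \left(2 \left(-2\right) \left(-1\right) + 0\right)^{2} = \left(4 + 0\right)^{2} = 4^{2} = 16$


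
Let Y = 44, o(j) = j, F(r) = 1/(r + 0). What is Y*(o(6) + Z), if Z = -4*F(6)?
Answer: 704/3 ≈ 234.67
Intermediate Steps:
F(r) = 1/r
Z = -⅔ (Z = -4/6 = -4*⅙ = -⅔ ≈ -0.66667)
Y*(o(6) + Z) = 44*(6 - ⅔) = 44*(16/3) = 704/3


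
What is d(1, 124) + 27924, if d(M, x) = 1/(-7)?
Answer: 195467/7 ≈ 27924.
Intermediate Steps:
d(M, x) = -⅐
d(1, 124) + 27924 = -⅐ + 27924 = 195467/7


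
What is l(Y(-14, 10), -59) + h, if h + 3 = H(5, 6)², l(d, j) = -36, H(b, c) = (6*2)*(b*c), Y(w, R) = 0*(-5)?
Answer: 129561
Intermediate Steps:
Y(w, R) = 0
H(b, c) = 12*b*c (H(b, c) = 12*(b*c) = 12*b*c)
h = 129597 (h = -3 + (12*5*6)² = -3 + 360² = -3 + 129600 = 129597)
l(Y(-14, 10), -59) + h = -36 + 129597 = 129561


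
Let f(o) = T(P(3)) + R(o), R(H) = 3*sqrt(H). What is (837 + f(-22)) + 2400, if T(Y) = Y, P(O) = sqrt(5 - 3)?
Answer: 3237 + sqrt(2) + 3*I*sqrt(22) ≈ 3238.4 + 14.071*I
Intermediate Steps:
P(O) = sqrt(2)
f(o) = sqrt(2) + 3*sqrt(o)
(837 + f(-22)) + 2400 = (837 + (sqrt(2) + 3*sqrt(-22))) + 2400 = (837 + (sqrt(2) + 3*(I*sqrt(22)))) + 2400 = (837 + (sqrt(2) + 3*I*sqrt(22))) + 2400 = (837 + sqrt(2) + 3*I*sqrt(22)) + 2400 = 3237 + sqrt(2) + 3*I*sqrt(22)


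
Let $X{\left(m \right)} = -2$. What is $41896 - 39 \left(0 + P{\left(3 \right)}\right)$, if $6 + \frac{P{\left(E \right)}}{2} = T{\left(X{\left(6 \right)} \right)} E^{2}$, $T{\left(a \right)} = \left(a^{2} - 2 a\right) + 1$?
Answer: $36046$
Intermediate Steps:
$T{\left(a \right)} = 1 + a^{2} - 2 a$
$P{\left(E \right)} = -12 + 18 E^{2}$ ($P{\left(E \right)} = -12 + 2 \left(1 + \left(-2\right)^{2} - -4\right) E^{2} = -12 + 2 \left(1 + 4 + 4\right) E^{2} = -12 + 2 \cdot 9 E^{2} = -12 + 18 E^{2}$)
$41896 - 39 \left(0 + P{\left(3 \right)}\right) = 41896 - 39 \left(0 - \left(12 - 18 \cdot 3^{2}\right)\right) = 41896 - 39 \left(0 + \left(-12 + 18 \cdot 9\right)\right) = 41896 - 39 \left(0 + \left(-12 + 162\right)\right) = 41896 - 39 \left(0 + 150\right) = 41896 - 5850 = 36046$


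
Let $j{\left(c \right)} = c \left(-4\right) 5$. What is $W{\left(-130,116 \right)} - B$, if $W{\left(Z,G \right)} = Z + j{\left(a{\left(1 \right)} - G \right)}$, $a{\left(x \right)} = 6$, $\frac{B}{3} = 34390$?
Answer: $-101100$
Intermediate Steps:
$B = 103170$ ($B = 3 \cdot 34390 = 103170$)
$j{\left(c \right)} = - 20 c$ ($j{\left(c \right)} = - 4 c 5 = - 20 c$)
$W{\left(Z,G \right)} = -120 + Z + 20 G$ ($W{\left(Z,G \right)} = Z - 20 \left(6 - G\right) = Z + \left(-120 + 20 G\right) = -120 + Z + 20 G$)
$W{\left(-130,116 \right)} - B = \left(-120 - 130 + 20 \cdot 116\right) - 103170 = \left(-120 - 130 + 2320\right) - 103170 = 2070 - 103170 = -101100$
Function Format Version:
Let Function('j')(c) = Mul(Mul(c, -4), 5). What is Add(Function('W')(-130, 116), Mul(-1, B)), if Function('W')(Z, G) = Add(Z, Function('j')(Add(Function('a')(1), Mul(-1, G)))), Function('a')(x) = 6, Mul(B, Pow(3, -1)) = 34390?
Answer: -101100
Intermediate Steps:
B = 103170 (B = Mul(3, 34390) = 103170)
Function('j')(c) = Mul(-20, c) (Function('j')(c) = Mul(Mul(-4, c), 5) = Mul(-20, c))
Function('W')(Z, G) = Add(-120, Z, Mul(20, G)) (Function('W')(Z, G) = Add(Z, Mul(-20, Add(6, Mul(-1, G)))) = Add(Z, Add(-120, Mul(20, G))) = Add(-120, Z, Mul(20, G)))
Add(Function('W')(-130, 116), Mul(-1, B)) = Add(Add(-120, -130, Mul(20, 116)), Mul(-1, 103170)) = Add(Add(-120, -130, 2320), -103170) = Add(2070, -103170) = -101100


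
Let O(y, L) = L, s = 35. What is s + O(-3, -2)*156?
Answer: -277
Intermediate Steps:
s + O(-3, -2)*156 = 35 - 2*156 = 35 - 312 = -277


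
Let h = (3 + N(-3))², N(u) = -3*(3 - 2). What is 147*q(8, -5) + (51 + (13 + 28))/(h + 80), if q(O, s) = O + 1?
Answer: 26483/20 ≈ 1324.2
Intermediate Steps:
q(O, s) = 1 + O
N(u) = -3 (N(u) = -3*1 = -3)
h = 0 (h = (3 - 3)² = 0² = 0)
147*q(8, -5) + (51 + (13 + 28))/(h + 80) = 147*(1 + 8) + (51 + (13 + 28))/(0 + 80) = 147*9 + (51 + 41)/80 = 1323 + 92*(1/80) = 1323 + 23/20 = 26483/20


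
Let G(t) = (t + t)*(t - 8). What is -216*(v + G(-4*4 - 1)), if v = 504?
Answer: -292464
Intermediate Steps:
G(t) = 2*t*(-8 + t) (G(t) = (2*t)*(-8 + t) = 2*t*(-8 + t))
-216*(v + G(-4*4 - 1)) = -216*(504 + 2*(-4*4 - 1)*(-8 + (-4*4 - 1))) = -216*(504 + 2*(-16 - 1)*(-8 + (-16 - 1))) = -216*(504 + 2*(-17)*(-8 - 17)) = -216*(504 + 2*(-17)*(-25)) = -216*(504 + 850) = -216*1354 = -292464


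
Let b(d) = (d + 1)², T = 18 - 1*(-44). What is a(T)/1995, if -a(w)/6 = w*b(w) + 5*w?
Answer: -492776/665 ≈ -741.02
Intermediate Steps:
T = 62 (T = 18 + 44 = 62)
b(d) = (1 + d)²
a(w) = -30*w - 6*w*(1 + w)² (a(w) = -6*(w*(1 + w)² + 5*w) = -6*(5*w + w*(1 + w)²) = -30*w - 6*w*(1 + w)²)
a(T)/1995 = -6*62*(5 + (1 + 62)²)/1995 = -6*62*(5 + 63²)*(1/1995) = -6*62*(5 + 3969)*(1/1995) = -6*62*3974*(1/1995) = -1478328*1/1995 = -492776/665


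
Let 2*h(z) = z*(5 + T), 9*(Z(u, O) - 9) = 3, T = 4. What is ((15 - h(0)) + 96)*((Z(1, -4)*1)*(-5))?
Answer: -5180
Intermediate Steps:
Z(u, O) = 28/3 (Z(u, O) = 9 + (⅑)*3 = 9 + ⅓ = 28/3)
h(z) = 9*z/2 (h(z) = (z*(5 + 4))/2 = (z*9)/2 = (9*z)/2 = 9*z/2)
((15 - h(0)) + 96)*((Z(1, -4)*1)*(-5)) = ((15 - 9*0/2) + 96)*(((28/3)*1)*(-5)) = ((15 - 1*0) + 96)*((28/3)*(-5)) = ((15 + 0) + 96)*(-140/3) = (15 + 96)*(-140/3) = 111*(-140/3) = -5180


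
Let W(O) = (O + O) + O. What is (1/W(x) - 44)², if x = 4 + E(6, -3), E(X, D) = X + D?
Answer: 851929/441 ≈ 1931.8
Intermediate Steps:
E(X, D) = D + X
x = 7 (x = 4 + (-3 + 6) = 4 + 3 = 7)
W(O) = 3*O (W(O) = 2*O + O = 3*O)
(1/W(x) - 44)² = (1/(3*7) - 44)² = (1/21 - 44)² = (-923/21)² = 851929/441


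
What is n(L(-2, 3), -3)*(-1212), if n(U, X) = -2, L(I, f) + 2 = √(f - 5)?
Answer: 2424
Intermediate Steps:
L(I, f) = -2 + √(-5 + f) (L(I, f) = -2 + √(f - 5) = -2 + √(-5 + f))
n(L(-2, 3), -3)*(-1212) = -2*(-1212) = 2424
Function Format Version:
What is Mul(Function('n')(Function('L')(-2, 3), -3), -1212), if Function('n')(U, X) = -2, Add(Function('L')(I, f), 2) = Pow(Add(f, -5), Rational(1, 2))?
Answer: 2424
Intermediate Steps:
Function('L')(I, f) = Add(-2, Pow(Add(-5, f), Rational(1, 2))) (Function('L')(I, f) = Add(-2, Pow(Add(f, -5), Rational(1, 2))) = Add(-2, Pow(Add(-5, f), Rational(1, 2))))
Mul(Function('n')(Function('L')(-2, 3), -3), -1212) = Mul(-2, -1212) = 2424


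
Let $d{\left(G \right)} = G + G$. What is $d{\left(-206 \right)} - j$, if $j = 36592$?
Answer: $-37004$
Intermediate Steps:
$d{\left(G \right)} = 2 G$
$d{\left(-206 \right)} - j = 2 \left(-206\right) - 36592 = -412 - 36592 = -37004$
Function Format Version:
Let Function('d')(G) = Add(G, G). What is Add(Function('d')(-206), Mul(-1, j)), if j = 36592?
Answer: -37004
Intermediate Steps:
Function('d')(G) = Mul(2, G)
Add(Function('d')(-206), Mul(-1, j)) = Add(Mul(2, -206), Mul(-1, 36592)) = Add(-412, -36592) = -37004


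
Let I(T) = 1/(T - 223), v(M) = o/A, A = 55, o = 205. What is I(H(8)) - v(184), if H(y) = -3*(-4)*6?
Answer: -6202/1661 ≈ -3.7339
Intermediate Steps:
H(y) = 72 (H(y) = 12*6 = 72)
v(M) = 41/11 (v(M) = 205/55 = 205*(1/55) = 41/11)
I(T) = 1/(-223 + T)
I(H(8)) - v(184) = 1/(-223 + 72) - 1*41/11 = 1/(-151) - 41/11 = -1/151 - 41/11 = -6202/1661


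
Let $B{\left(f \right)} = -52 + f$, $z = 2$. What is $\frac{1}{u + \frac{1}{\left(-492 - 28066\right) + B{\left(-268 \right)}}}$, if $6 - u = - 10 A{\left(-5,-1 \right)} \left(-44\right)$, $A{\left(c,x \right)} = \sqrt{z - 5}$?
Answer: $\frac{5003604426}{484381725280489} + \frac{366933108960 i \sqrt{3}}{484381725280489} \approx 1.033 \cdot 10^{-5} + 0.0013121 i$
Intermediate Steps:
$A{\left(c,x \right)} = i \sqrt{3}$ ($A{\left(c,x \right)} = \sqrt{2 - 5} = \sqrt{-3} = i \sqrt{3}$)
$u = 6 - 440 i \sqrt{3}$ ($u = 6 - - 10 i \sqrt{3} \left(-44\right) = 6 - 440 i \sqrt{3} \approx 6.0 - 762.1 i$)
$\frac{1}{u + \frac{1}{\left(-492 - 28066\right) + B{\left(-268 \right)}}} = \frac{1}{\left(6 - 440 i \sqrt{3}\right) + \frac{1}{\left(-492 - 28066\right) - 320}} = \frac{1}{\left(6 - 440 i \sqrt{3}\right) + \frac{1}{-28558 - 320}} = \frac{1}{\left(6 - 440 i \sqrt{3}\right) + \frac{1}{-28878}} = \frac{1}{\left(6 - 440 i \sqrt{3}\right) - \frac{1}{28878}} = \frac{1}{\frac{173267}{28878} - 440 i \sqrt{3}}$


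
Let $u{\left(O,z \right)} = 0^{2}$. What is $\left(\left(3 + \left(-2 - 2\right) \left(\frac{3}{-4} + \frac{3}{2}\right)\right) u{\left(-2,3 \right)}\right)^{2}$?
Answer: $0$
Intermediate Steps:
$u{\left(O,z \right)} = 0$
$\left(\left(3 + \left(-2 - 2\right) \left(\frac{3}{-4} + \frac{3}{2}\right)\right) u{\left(-2,3 \right)}\right)^{2} = \left(\left(3 + \left(-2 - 2\right) \left(\frac{3}{-4} + \frac{3}{2}\right)\right) 0\right)^{2} = \left(\left(3 - 4 \left(3 \left(- \frac{1}{4}\right) + 3 \cdot \frac{1}{2}\right)\right) 0\right)^{2} = \left(\left(3 - 4 \left(- \frac{3}{4} + \frac{3}{2}\right)\right) 0\right)^{2} = \left(\left(3 - 3\right) 0\right)^{2} = \left(0 \cdot 0\right)^{2} = 0^{2} = 0$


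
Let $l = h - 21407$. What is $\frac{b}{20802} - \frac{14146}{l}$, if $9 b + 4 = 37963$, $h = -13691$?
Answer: $\frac{663445135}{1095162894} \approx 0.6058$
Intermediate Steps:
$b = \frac{12653}{3}$ ($b = - \frac{4}{9} + \frac{1}{9} \cdot 37963 = - \frac{4}{9} + \frac{37963}{9} = \frac{12653}{3} \approx 4217.7$)
$l = -35098$ ($l = -13691 - 21407 = -35098$)
$\frac{b}{20802} - \frac{14146}{l} = \frac{12653}{3 \cdot 20802} - \frac{14146}{-35098} = \frac{12653}{3} \cdot \frac{1}{20802} - - \frac{7073}{17549} = \frac{12653}{62406} + \frac{7073}{17549} = \frac{663445135}{1095162894}$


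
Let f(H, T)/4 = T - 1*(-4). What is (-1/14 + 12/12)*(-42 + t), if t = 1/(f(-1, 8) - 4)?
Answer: -24011/616 ≈ -38.979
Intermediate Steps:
f(H, T) = 16 + 4*T (f(H, T) = 4*(T - 1*(-4)) = 4*(T + 4) = 4*(4 + T) = 16 + 4*T)
t = 1/44 (t = 1/((16 + 4*8) - 4) = 1/((16 + 32) - 4) = 1/(48 - 4) = 1/44 ≈ 0.022727)
(-1/14 + 12/12)*(-42 + t) = (-1/14 + 12/12)*(-42 + 1/44) = (-1*1/14 + 12*(1/12))*(-1847/44) = (-1/14 + 1)*(-1847/44) = (13/14)*(-1847/44) = -24011/616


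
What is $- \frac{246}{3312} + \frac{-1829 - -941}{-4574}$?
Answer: $\frac{151321}{1262424} \approx 0.11987$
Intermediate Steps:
$- \frac{246}{3312} + \frac{-1829 - -941}{-4574} = \left(-246\right) \frac{1}{3312} + \left(-1829 + 941\right) \left(- \frac{1}{4574}\right) = - \frac{41}{552} - - \frac{444}{2287} = - \frac{41}{552} + \frac{444}{2287} = \frac{151321}{1262424}$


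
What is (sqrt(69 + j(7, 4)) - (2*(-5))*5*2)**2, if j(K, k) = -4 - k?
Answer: (100 + sqrt(61))**2 ≈ 11623.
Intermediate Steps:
(sqrt(69 + j(7, 4)) - (2*(-5))*5*2)**2 = (sqrt(69 + (-4 - 1*4)) - (2*(-5))*5*2)**2 = (sqrt(69 + (-4 - 4)) - (-10*5)*2)**2 = (sqrt(69 - 8) - (-50)*2)**2 = (sqrt(61) - 1*(-100))**2 = (sqrt(61) + 100)**2 = (100 + sqrt(61))**2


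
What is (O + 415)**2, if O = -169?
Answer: 60516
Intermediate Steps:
(O + 415)**2 = (-169 + 415)**2 = 246**2 = 60516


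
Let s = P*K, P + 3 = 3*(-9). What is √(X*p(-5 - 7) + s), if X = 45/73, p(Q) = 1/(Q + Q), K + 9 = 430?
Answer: I*√1076886510/292 ≈ 112.38*I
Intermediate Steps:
K = 421 (K = -9 + 430 = 421)
P = -30 (P = -3 + 3*(-9) = -3 - 27 = -30)
p(Q) = 1/(2*Q)
X = 45/73 (X = 45*(1/73) = 45/73 ≈ 0.61644)
s = -12630 (s = -30*421 = -12630)
√(X*p(-5 - 7) + s) = √(45*(1/(2*(-5 - 7)))/73 - 12630) = √(45*((½)/(-12))/73 - 12630) = √(45*((½)*(-1/12))/73 - 12630) = √((45/73)*(-1/24) - 12630) = √(-15/584 - 12630) = √(-7375935/584) = I*√1076886510/292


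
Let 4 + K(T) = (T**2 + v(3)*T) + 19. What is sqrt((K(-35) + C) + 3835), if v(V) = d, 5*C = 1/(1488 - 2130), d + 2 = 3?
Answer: sqrt(51932660790)/3210 ≈ 70.993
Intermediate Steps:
d = 1 (d = -2 + 3 = 1)
C = -1/3210 (C = 1/(5*(1488 - 2130)) = (1/5)/(-642) = (1/5)*(-1/642) = -1/3210 ≈ -0.00031153)
v(V) = 1
K(T) = 15 + T + T**2 (K(T) = -4 + ((T**2 + 1*T) + 19) = -4 + ((T**2 + T) + 19) = -4 + ((T + T**2) + 19) = -4 + (19 + T + T**2) = 15 + T + T**2)
sqrt((K(-35) + C) + 3835) = sqrt(((15 - 35 + (-35)**2) - 1/3210) + 3835) = sqrt(((15 - 35 + 1225) - 1/3210) + 3835) = sqrt((1205 - 1/3210) + 3835) = sqrt(3868049/3210 + 3835) = sqrt(16178399/3210) = sqrt(51932660790)/3210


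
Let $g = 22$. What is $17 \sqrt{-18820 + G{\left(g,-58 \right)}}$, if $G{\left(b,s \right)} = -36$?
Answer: $34 i \sqrt{4714} \approx 2334.4 i$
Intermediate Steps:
$17 \sqrt{-18820 + G{\left(g,-58 \right)}} = 17 \sqrt{-18820 - 36} = 17 \sqrt{-18856} = 17 \cdot 2 i \sqrt{4714} = 34 i \sqrt{4714}$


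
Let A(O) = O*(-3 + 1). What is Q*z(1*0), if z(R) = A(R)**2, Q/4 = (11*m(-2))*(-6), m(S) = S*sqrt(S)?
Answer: 0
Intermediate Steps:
m(S) = S**(3/2)
A(O) = -2*O (A(O) = O*(-2) = -2*O)
Q = 528*I*sqrt(2) (Q = 4*((11*(-2)**(3/2))*(-6)) = 4*((11*(-2*I*sqrt(2)))*(-6)) = 4*(-22*I*sqrt(2)*(-6)) = 4*(132*I*sqrt(2)) = 528*I*sqrt(2) ≈ 746.71*I)
z(R) = 4*R**2 (z(R) = (-2*R)**2 = 4*R**2)
Q*z(1*0) = (528*I*sqrt(2))*(4*(1*0)**2) = (528*I*sqrt(2))*(4*0**2) = (528*I*sqrt(2))*(4*0) = (528*I*sqrt(2))*0 = 0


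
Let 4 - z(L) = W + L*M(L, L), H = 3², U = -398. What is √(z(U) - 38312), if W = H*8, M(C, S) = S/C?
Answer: I*√37982 ≈ 194.89*I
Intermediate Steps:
H = 9
W = 72 (W = 9*8 = 72)
z(L) = -68 - L (z(L) = 4 - (72 + L*(L/L)) = 4 - (72 + L*1) = 4 - (72 + L) = 4 + (-72 - L) = -68 - L)
√(z(U) - 38312) = √((-68 - 1*(-398)) - 38312) = √((-68 + 398) - 38312) = √(330 - 38312) = √(-37982) = I*√37982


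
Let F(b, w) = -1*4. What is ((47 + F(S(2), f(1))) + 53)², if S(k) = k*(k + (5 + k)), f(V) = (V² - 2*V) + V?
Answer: 9216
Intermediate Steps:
f(V) = V² - V
S(k) = k*(5 + 2*k)
F(b, w) = -4
((47 + F(S(2), f(1))) + 53)² = ((47 - 4) + 53)² = (43 + 53)² = 96² = 9216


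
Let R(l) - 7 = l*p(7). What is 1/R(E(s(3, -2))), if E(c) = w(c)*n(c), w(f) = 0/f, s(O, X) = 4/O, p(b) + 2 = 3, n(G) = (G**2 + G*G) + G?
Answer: 1/7 ≈ 0.14286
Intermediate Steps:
n(G) = G + 2*G**2 (n(G) = (G**2 + G**2) + G = 2*G**2 + G = G + 2*G**2)
p(b) = 1 (p(b) = -2 + 3 = 1)
w(f) = 0
E(c) = 0 (E(c) = 0*(c*(1 + 2*c)) = 0)
R(l) = 7 + l (R(l) = 7 + l*1 = 7 + l)
1/R(E(s(3, -2))) = 1/(7 + 0) = 1/7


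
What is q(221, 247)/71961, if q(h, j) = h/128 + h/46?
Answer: 377/4153984 ≈ 9.0756e-5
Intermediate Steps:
q(h, j) = 87*h/2944 (q(h, j) = h*(1/128) + h*(1/46) = h/128 + h/46 = 87*h/2944)
q(221, 247)/71961 = ((87/2944)*221)/71961 = (19227/2944)*(1/71961) = 377/4153984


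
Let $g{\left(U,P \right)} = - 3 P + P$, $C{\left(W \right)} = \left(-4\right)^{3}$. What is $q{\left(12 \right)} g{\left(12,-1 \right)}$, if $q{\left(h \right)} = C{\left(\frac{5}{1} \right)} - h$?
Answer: $-152$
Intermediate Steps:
$C{\left(W \right)} = -64$
$g{\left(U,P \right)} = - 2 P$
$q{\left(h \right)} = -64 - h$
$q{\left(12 \right)} g{\left(12,-1 \right)} = \left(-64 - 12\right) \left(\left(-2\right) \left(-1\right)\right) = \left(-64 - 12\right) 2 = \left(-76\right) 2 = -152$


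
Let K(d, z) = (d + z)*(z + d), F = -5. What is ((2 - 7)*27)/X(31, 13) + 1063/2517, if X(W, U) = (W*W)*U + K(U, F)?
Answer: 13008296/31605969 ≈ 0.41158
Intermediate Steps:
K(d, z) = (d + z)**2 (K(d, z) = (d + z)*(d + z) = (d + z)**2)
X(W, U) = (-5 + U)**2 + U*W**2 (X(W, U) = (W*W)*U + (U - 5)**2 = W**2*U + (-5 + U)**2 = U*W**2 + (-5 + U)**2 = (-5 + U)**2 + U*W**2)
((2 - 7)*27)/X(31, 13) + 1063/2517 = ((2 - 7)*27)/((-5 + 13)**2 + 13*31**2) + 1063/2517 = (-5*27)/(8**2 + 13*961) + 1063*(1/2517) = -135/(64 + 12493) + 1063/2517 = -135/12557 + 1063/2517 = 13008296/31605969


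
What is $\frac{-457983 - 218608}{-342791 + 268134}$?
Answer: $\frac{676591}{74657} \approx 9.0627$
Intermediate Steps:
$\frac{-457983 - 218608}{-342791 + 268134} = - \frac{676591}{-74657} = \left(-676591\right) \left(- \frac{1}{74657}\right) = \frac{676591}{74657}$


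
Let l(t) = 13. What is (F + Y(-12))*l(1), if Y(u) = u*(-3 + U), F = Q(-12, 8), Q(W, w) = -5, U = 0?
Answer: 403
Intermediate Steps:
F = -5
Y(u) = -3*u (Y(u) = u*(-3 + 0) = u*(-3) = -3*u)
(F + Y(-12))*l(1) = (-5 - 3*(-12))*13 = (-5 + 36)*13 = 31*13 = 403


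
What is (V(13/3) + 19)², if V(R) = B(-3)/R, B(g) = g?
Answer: 56644/169 ≈ 335.17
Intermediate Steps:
V(R) = -3/R
(V(13/3) + 19)² = (-3/(13/3) + 19)² = (-3/(13*(⅓)) + 19)² = (-3/13/3 + 19)² = (-3*3/13 + 19)² = (-9/13 + 19)² = (238/13)² = 56644/169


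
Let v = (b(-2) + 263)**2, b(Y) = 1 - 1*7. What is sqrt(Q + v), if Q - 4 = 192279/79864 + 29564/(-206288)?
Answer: sqrt(17508846068881625195686)/514843276 ≈ 257.01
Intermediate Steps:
b(Y) = -6 (b(Y) = 1 - 7 = -6)
v = 66049 (v = (-6 + 263)**2 = 257**2 = 66049)
Q = 6450230649/1029686552 (Q = 4 + (192279/79864 + 29564/(-206288)) = 4 + (192279*(1/79864) + 29564*(-1/206288)) = 4 + (192279/79864 - 7391/51572) = 4 + 2331484441/1029686552 = 6450230649/1029686552 ≈ 6.2643)
sqrt(Q + v) = sqrt(6450230649/1029686552 + 66049) = sqrt(68016217303697/1029686552) = sqrt(17508846068881625195686)/514843276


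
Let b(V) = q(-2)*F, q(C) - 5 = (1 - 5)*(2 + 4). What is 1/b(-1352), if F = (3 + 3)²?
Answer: -1/684 ≈ -0.0014620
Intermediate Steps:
q(C) = -19 (q(C) = 5 + (1 - 5)*(2 + 4) = 5 - 4*6 = 5 - 24 = -19)
F = 36 (F = 6² = 36)
b(V) = -684 (b(V) = -19*36 = -684)
1/b(-1352) = 1/(-684) = -1/684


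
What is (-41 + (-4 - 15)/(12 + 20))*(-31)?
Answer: 41261/32 ≈ 1289.4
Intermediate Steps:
(-41 + (-4 - 15)/(12 + 20))*(-31) = (-41 - 19/32)*(-31) = -1331/32*(-31) = 41261/32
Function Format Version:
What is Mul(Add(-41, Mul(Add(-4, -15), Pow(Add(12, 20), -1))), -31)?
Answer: Rational(41261, 32) ≈ 1289.4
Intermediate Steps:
Mul(Add(-41, Mul(Add(-4, -15), Pow(Add(12, 20), -1))), -31) = Mul(Add(-41, Mul(-19, Pow(32, -1))), -31) = Mul(Add(-41, Mul(-19, Rational(1, 32))), -31) = Mul(Add(-41, Rational(-19, 32)), -31) = Mul(Rational(-1331, 32), -31) = Rational(41261, 32)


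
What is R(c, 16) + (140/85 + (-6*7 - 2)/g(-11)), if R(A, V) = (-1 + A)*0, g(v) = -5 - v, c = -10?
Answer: -290/51 ≈ -5.6863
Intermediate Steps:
R(A, V) = 0
R(c, 16) + (140/85 + (-6*7 - 2)/g(-11)) = 0 + (140/85 + (-6*7 - 2)/(-5 - 1*(-11))) = 0 + (140*(1/85) + (-42 - 2)/(-5 + 11)) = 0 + (28/17 - 44/6) = 0 + (28/17 - 44*⅙) = 0 + (28/17 - 22/3) = 0 - 290/51 = -290/51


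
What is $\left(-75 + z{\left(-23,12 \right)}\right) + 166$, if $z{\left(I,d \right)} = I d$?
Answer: $-185$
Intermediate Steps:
$\left(-75 + z{\left(-23,12 \right)}\right) + 166 = \left(-75 - 276\right) + 166 = -351 + 166 = -185$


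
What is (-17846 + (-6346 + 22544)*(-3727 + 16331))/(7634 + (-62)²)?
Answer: 102070873/5739 ≈ 17785.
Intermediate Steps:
(-17846 + (-6346 + 22544)*(-3727 + 16331))/(7634 + (-62)²) = (-17846 + 16198*12604)/(7634 + 3844) = (-17846 + 204159592)/11478 = 204141746*(1/11478) = 102070873/5739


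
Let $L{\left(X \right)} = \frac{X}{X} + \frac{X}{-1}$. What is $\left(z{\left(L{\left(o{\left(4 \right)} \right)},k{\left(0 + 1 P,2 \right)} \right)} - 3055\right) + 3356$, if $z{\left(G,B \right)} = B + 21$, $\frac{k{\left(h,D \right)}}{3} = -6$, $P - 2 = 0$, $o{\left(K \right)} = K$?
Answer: $304$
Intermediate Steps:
$P = 2$ ($P = 2 + 0 = 2$)
$L{\left(X \right)} = 1 - X$ ($L{\left(X \right)} = 1 + X \left(-1\right) = 1 - X$)
$k{\left(h,D \right)} = -18$ ($k{\left(h,D \right)} = 3 \left(-6\right) = -18$)
$z{\left(G,B \right)} = 21 + B$
$\left(z{\left(L{\left(o{\left(4 \right)} \right)},k{\left(0 + 1 P,2 \right)} \right)} - 3055\right) + 3356 = \left(\left(21 - 18\right) - 3055\right) + 3356 = \left(3 - 3055\right) + 3356 = -3052 + 3356 = 304$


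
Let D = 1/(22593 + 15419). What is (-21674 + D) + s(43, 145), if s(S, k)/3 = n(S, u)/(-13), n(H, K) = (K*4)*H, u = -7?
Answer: -813310599/38012 ≈ -21396.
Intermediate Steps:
D = 1/38012 ≈ 2.6307e-5
n(H, K) = 4*H*K (n(H, K) = (4*K)*H = 4*H*K)
s(S, k) = 84*S/13 (s(S, k) = 3*((4*S*(-7))/(-13)) = 3*(-28*S*(-1/13)) = 3*(28*S/13) = 84*S/13)
(-21674 + D) + s(43, 145) = (-21674 + 1/38012) + (84/13)*43 = -823872087/38012 + 3612/13 = -813310599/38012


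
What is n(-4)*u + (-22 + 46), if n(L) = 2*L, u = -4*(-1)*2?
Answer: -40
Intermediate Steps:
u = 8 (u = 4*2 = 8)
n(-4)*u + (-22 + 46) = (2*(-4))*8 + (-22 + 46) = -8*8 + 24 = -64 + 24 = -40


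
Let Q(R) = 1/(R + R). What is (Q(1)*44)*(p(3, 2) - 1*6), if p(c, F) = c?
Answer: -66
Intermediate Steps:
Q(R) = 1/(2*R)
(Q(1)*44)*(p(3, 2) - 1*6) = (((½)/1)*44)*(3 - 1*6) = (((½)*1)*44)*(3 - 6) = ((½)*44)*(-3) = 22*(-3) = -66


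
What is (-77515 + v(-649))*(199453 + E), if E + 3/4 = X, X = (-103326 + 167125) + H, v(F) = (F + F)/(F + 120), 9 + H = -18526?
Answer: -40137514564505/2116 ≈ -1.8969e+10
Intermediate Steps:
H = -18535 (H = -9 - 18526 = -18535)
v(F) = 2*F/(120 + F) (v(F) = (2*F)/(120 + F) = 2*F/(120 + F))
X = 45264 (X = (-103326 + 167125) - 18535 = 63799 - 18535 = 45264)
E = 181053/4 (E = -¾ + 45264 = 181053/4 ≈ 45263.)
(-77515 + v(-649))*(199453 + E) = (-77515 + 2*(-649)/(120 - 649))*(199453 + 181053/4) = (-77515 + 2*(-649)/(-529))*(978865/4) = (-77515 + 2*(-649)*(-1/529))*(978865/4) = (-77515 + 1298/529)*(978865/4) = -41004137/529*978865/4 = -40137514564505/2116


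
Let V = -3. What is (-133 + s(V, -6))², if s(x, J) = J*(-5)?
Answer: 10609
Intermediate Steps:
s(x, J) = -5*J
(-133 + s(V, -6))² = (-133 - 5*(-6))² = (-133 + 30)² = (-103)² = 10609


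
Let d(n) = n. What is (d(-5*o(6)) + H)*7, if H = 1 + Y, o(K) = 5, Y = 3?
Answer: -147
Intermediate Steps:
H = 4 (H = 1 + 3 = 4)
(d(-5*o(6)) + H)*7 = (-5*5 + 4)*7 = (-25 + 4)*7 = -21*7 = -147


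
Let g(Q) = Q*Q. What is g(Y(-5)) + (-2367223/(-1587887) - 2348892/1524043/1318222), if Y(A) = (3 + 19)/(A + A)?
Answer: 252449166638829539196/39876348428534291275 ≈ 6.3308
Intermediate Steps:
Y(A) = 11/A (Y(A) = 22/((2*A)) = 22*(1/(2*A)) = 11/A)
g(Q) = Q²
g(Y(-5)) + (-2367223/(-1587887) - 2348892/1524043/1318222) = (11/(-5))² + (-2367223/(-1587887) - 2348892/1524043/1318222) = (11*(-⅕))² + (-2367223*(-1/1587887) - 2348892*1/1524043*(1/1318222)) = (-11/5)² + (2367223/1587887 - 2348892/1524043*1/1318222) = 121/25 + (2367223/1587887 - 1174446/1004513505773) = 121/25 + 2377905609788942777/1595053937141371651 = 252449166638829539196/39876348428534291275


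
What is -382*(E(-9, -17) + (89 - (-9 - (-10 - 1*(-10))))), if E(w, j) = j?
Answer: -30942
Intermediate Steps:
-382*(E(-9, -17) + (89 - (-9 - (-10 - 1*(-10))))) = -382*(-17 + (89 - (-9 - (-10 - 1*(-10))))) = -382*(-17 + (89 - (-9 - (-10 + 10)))) = -382*(-17 + (89 - (-9 - 1*0))) = -382*(-17 + (89 - (-9 + 0))) = -382*(-17 + (89 - 1*(-9))) = -382*(-17 + (89 + 9)) = -382*(-17 + 98) = -382*81 = -30942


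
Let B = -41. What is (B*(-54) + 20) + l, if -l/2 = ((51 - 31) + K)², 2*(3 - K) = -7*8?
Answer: -2968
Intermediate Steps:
K = 31 (K = 3 - (-7)*8/2 = 3 - ½*(-56) = 3 + 28 = 31)
l = -5202 (l = -2*((51 - 31) + 31)² = -2*(20 + 31)² = -2*51² = -2*2601 = -5202)
(B*(-54) + 20) + l = (-41*(-54) + 20) - 5202 = (2214 + 20) - 5202 = 2234 - 5202 = -2968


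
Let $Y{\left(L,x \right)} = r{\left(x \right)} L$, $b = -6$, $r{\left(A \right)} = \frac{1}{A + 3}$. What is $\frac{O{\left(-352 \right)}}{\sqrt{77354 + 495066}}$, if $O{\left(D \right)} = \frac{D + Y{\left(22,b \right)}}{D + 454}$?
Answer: $- \frac{539 \sqrt{143105}}{43790130} \approx -0.0046563$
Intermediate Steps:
$r{\left(A \right)} = \frac{1}{3 + A}$
$Y{\left(L,x \right)} = \frac{L}{3 + x}$
$O{\left(D \right)} = \frac{- \frac{22}{3} + D}{454 + D}$ ($O{\left(D \right)} = \frac{D + \frac{22}{3 - 6}}{D + 454} = \frac{D + \frac{22}{-3}}{454 + D} = \frac{D + 22 \left(- \frac{1}{3}\right)}{454 + D} = \frac{D - \frac{22}{3}}{454 + D} = \frac{- \frac{22}{3} + D}{454 + D}$)
$\frac{O{\left(-352 \right)}}{\sqrt{77354 + 495066}} = \frac{\frac{1}{454 - 352} \left(- \frac{22}{3} - 352\right)}{\sqrt{77354 + 495066}} = \frac{\frac{1}{102} \left(- \frac{1078}{3}\right)}{\sqrt{572420}} = \frac{\frac{1}{102} \left(- \frac{1078}{3}\right)}{2 \sqrt{143105}} = - \frac{539 \frac{\sqrt{143105}}{286210}}{153} = - \frac{539 \sqrt{143105}}{43790130}$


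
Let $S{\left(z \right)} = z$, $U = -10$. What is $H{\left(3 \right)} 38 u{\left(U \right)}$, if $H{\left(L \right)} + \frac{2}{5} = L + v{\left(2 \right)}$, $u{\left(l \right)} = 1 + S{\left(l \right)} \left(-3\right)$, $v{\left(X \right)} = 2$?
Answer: $\frac{27094}{5} \approx 5418.8$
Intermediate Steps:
$u{\left(l \right)} = 1 - 3 l$ ($u{\left(l \right)} = 1 + l \left(-3\right) = 1 - 3 l$)
$H{\left(L \right)} = \frac{8}{5} + L$ ($H{\left(L \right)} = - \frac{2}{5} + \left(L + 2\right) = - \frac{2}{5} + \left(2 + L\right) = \frac{8}{5} + L$)
$H{\left(3 \right)} 38 u{\left(U \right)} = \left(\frac{8}{5} + 3\right) 38 \left(1 - -30\right) = \frac{23}{5} \cdot 38 \left(1 + 30\right) = \frac{874}{5} \cdot 31 = \frac{27094}{5}$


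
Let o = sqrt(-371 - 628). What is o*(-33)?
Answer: -99*I*sqrt(111) ≈ -1043.0*I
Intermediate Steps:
o = 3*I*sqrt(111) (o = sqrt(-999) = 3*I*sqrt(111) ≈ 31.607*I)
o*(-33) = (3*I*sqrt(111))*(-33) = -99*I*sqrt(111)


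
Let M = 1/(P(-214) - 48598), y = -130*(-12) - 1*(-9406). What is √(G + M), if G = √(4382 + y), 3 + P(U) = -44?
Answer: √(-5405 + 525852450*√3837)/16215 ≈ 11.130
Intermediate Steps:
P(U) = -47 (P(U) = -3 - 44 = -47)
y = 10966 (y = 1560 + 9406 = 10966)
G = 2*√3837 (G = √(4382 + 10966) = √15348 = 2*√3837 ≈ 123.89)
M = -1/48645 (M = 1/(-47 - 48598) = 1/(-48645) = -1/48645 ≈ -2.0557e-5)
√(G + M) = √(2*√3837 - 1/48645) = √(-1/48645 + 2*√3837)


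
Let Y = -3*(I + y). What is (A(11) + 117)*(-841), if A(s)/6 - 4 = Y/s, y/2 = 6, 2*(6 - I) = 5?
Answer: -1069752/11 ≈ -97250.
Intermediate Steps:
I = 7/2 (I = 6 - 1/2*5 = 6 - 5/2 = 7/2 ≈ 3.5000)
y = 12 (y = 2*6 = 12)
Y = -93/2 (Y = -3*(7/2 + 12) = -3*31/2 = -93/2 ≈ -46.500)
A(s) = 24 - 279/s (A(s) = 24 + 6*(-93/(2*s)) = 24 - 279/s)
(A(11) + 117)*(-841) = ((24 - 279/11) + 117)*(-841) = (-15/11 + 117)*(-841) = (1272/11)*(-841) = -1069752/11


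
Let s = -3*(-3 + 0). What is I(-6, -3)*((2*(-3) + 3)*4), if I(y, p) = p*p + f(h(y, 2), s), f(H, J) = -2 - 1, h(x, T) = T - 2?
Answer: -72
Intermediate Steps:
s = 9 (s = -3*(-3) = 9)
h(x, T) = -2 + T
f(H, J) = -3
I(y, p) = -3 + p² (I(y, p) = p*p - 3 = p² - 3 = -3 + p²)
I(-6, -3)*((2*(-3) + 3)*4) = (-3 + (-3)²)*((2*(-3) + 3)*4) = (-3 + 9)*((-6 + 3)*4) = 6*(-3*4) = 6*(-12) = -72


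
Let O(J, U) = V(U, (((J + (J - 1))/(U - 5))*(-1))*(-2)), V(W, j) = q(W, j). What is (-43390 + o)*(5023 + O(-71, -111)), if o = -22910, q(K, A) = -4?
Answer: -332759700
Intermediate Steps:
V(W, j) = -4
O(J, U) = -4
(-43390 + o)*(5023 + O(-71, -111)) = (-43390 - 22910)*(5023 - 4) = -66300*5019 = -332759700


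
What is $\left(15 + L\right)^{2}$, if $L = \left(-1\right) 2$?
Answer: $169$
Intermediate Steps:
$L = -2$
$\left(15 + L\right)^{2} = \left(15 - 2\right)^{2} = 13^{2} = 169$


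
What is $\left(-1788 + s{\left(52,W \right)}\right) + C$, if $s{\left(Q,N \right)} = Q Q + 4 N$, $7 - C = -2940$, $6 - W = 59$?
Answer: $3651$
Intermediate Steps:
$W = -53$ ($W = 6 - 59 = -53$)
$C = 2947$ ($C = 7 - -2940 = 7 + 2940 = 2947$)
$s{\left(Q,N \right)} = Q^{2} + 4 N$
$\left(-1788 + s{\left(52,W \right)}\right) + C = \left(-1788 + \left(52^{2} + 4 \left(-53\right)\right)\right) + 2947 = \left(-1788 + \left(2704 - 212\right)\right) + 2947 = \left(-1788 + 2492\right) + 2947 = 704 + 2947 = 3651$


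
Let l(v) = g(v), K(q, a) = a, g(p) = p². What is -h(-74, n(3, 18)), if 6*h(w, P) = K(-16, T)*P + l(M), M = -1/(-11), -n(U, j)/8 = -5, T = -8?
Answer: 38719/726 ≈ 53.332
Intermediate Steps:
n(U, j) = 40 (n(U, j) = -8*(-5) = 40)
M = 1/11 (M = -1*(-1/11) = 1/11 ≈ 0.090909)
l(v) = v²
h(w, P) = 1/726 - 4*P/3 (h(w, P) = (-8*P + (1/11)²)/6 = (-8*P + 1/121)/6 = (1/121 - 8*P)/6 = 1/726 - 4*P/3)
-h(-74, n(3, 18)) = -(1/726 - 4/3*40) = -(1/726 - 160/3) = -1*(-38719/726) = 38719/726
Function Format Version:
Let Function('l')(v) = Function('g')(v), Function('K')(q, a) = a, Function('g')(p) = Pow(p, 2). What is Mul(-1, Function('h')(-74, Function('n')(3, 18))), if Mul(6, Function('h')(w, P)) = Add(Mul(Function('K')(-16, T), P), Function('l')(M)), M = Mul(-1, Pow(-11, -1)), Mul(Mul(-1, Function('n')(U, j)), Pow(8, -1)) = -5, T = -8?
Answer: Rational(38719, 726) ≈ 53.332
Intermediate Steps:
Function('n')(U, j) = 40 (Function('n')(U, j) = Mul(-8, -5) = 40)
M = Rational(1, 11) (M = Mul(-1, Rational(-1, 11)) = Rational(1, 11) ≈ 0.090909)
Function('l')(v) = Pow(v, 2)
Function('h')(w, P) = Add(Rational(1, 726), Mul(Rational(-4, 3), P)) (Function('h')(w, P) = Mul(Rational(1, 6), Add(Mul(-8, P), Pow(Rational(1, 11), 2))) = Mul(Rational(1, 6), Add(Mul(-8, P), Rational(1, 121))) = Mul(Rational(1, 6), Add(Rational(1, 121), Mul(-8, P))) = Add(Rational(1, 726), Mul(Rational(-4, 3), P)))
Mul(-1, Function('h')(-74, Function('n')(3, 18))) = Mul(-1, Add(Rational(1, 726), Mul(Rational(-4, 3), 40))) = Mul(-1, Add(Rational(1, 726), Rational(-160, 3))) = Mul(-1, Rational(-38719, 726)) = Rational(38719, 726)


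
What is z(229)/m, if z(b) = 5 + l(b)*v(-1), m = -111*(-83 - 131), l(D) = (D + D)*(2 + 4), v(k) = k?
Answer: -2743/23754 ≈ -0.11548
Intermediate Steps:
l(D) = 12*D (l(D) = (2*D)*6 = 12*D)
m = 23754 (m = -111*(-214) = 23754)
z(b) = 5 - 12*b (z(b) = 5 + (12*b)*(-1) = 5 - 12*b)
z(229)/m = (5 - 12*229)/23754 = (5 - 2748)*(1/23754) = -2743*1/23754 = -2743/23754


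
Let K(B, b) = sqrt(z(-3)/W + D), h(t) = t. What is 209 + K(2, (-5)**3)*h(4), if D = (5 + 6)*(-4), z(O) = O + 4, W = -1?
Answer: 209 + 12*I*sqrt(5) ≈ 209.0 + 26.833*I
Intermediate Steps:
z(O) = 4 + O
D = -44 (D = 11*(-4) = -44)
K(B, b) = 3*I*sqrt(5) (K(B, b) = sqrt((4 - 3)/(-1) - 44) = sqrt(1*(-1) - 44) = sqrt(-1 - 44) = sqrt(-45) = 3*I*sqrt(5))
209 + K(2, (-5)**3)*h(4) = 209 + (3*I*sqrt(5))*4 = 209 + 12*I*sqrt(5)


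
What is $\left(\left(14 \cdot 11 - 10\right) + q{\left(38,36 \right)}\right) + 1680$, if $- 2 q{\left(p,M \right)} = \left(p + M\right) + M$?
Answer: $1769$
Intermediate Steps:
$q{\left(p,M \right)} = - M - \frac{p}{2}$ ($q{\left(p,M \right)} = - \frac{\left(p + M\right) + M}{2} = - \frac{\left(M + p\right) + M}{2} = - \frac{p + 2 M}{2} = - M - \frac{p}{2}$)
$\left(\left(14 \cdot 11 - 10\right) + q{\left(38,36 \right)}\right) + 1680 = \left(\left(14 \cdot 11 - 10\right) - 55\right) + 1680 = \left(\left(154 - 10\right) - 55\right) + 1680 = \left(144 - 55\right) + 1680 = 89 + 1680 = 1769$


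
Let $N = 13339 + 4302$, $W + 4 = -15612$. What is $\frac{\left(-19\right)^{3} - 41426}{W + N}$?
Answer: $- \frac{1073}{45} \approx -23.844$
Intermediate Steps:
$W = -15616$ ($W = -4 - 15612 = -15616$)
$N = 17641$
$\frac{\left(-19\right)^{3} - 41426}{W + N} = \frac{\left(-19\right)^{3} - 41426}{-15616 + 17641} = \frac{-6859 - 41426}{2025} = \left(-48285\right) \frac{1}{2025} = - \frac{1073}{45}$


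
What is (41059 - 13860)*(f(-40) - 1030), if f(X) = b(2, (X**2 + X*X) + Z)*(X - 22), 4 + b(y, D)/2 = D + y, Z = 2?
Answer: -10820578170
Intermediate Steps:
b(y, D) = -8 + 2*D + 2*y (b(y, D) = -8 + 2*(D + y) = -8 + (2*D + 2*y) = -8 + 2*D + 2*y)
f(X) = 4*X**2*(-22 + X) (f(X) = (-8 + 2*((X**2 + X*X) + 2) + 2*2)*(X - 22) = (-8 + 2*((X**2 + X**2) + 2) + 4)*(-22 + X) = (-8 + 2*(2*X**2 + 2) + 4)*(-22 + X) = (-8 + 2*(2 + 2*X**2) + 4)*(-22 + X) = (-8 + (4 + 4*X**2) + 4)*(-22 + X) = (4*X**2)*(-22 + X) = 4*X**2*(-22 + X))
(41059 - 13860)*(f(-40) - 1030) = (41059 - 13860)*(4*(-40)**2*(-22 - 40) - 1030) = 27199*(4*1600*(-62) - 1030) = 27199*(-396800 - 1030) = 27199*(-397830) = -10820578170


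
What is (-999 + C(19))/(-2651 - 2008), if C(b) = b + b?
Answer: 961/4659 ≈ 0.20627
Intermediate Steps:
C(b) = 2*b
(-999 + C(19))/(-2651 - 2008) = (-999 + 2*19)/(-2651 - 2008) = (-999 + 38)/(-4659) = -961*(-1/4659) = 961/4659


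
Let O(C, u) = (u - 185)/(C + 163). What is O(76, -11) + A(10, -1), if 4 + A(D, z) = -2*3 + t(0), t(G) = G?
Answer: -2586/239 ≈ -10.820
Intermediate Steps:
A(D, z) = -10 (A(D, z) = -4 + (-2*3 + 0) = -4 + (-6 + 0) = -4 - 6 = -10)
O(C, u) = (-185 + u)/(163 + C)
O(76, -11) + A(10, -1) = (-185 - 11)/(163 + 76) - 10 = -196/239 - 10 = -2586/239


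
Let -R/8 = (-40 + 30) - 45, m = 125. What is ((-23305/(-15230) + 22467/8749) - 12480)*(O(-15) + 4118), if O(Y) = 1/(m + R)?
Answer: -773562203061220179/15056941510 ≈ -5.1376e+7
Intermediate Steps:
R = 440 (R = -8*((-40 + 30) - 45) = -8*(-10 - 45) = -8*(-55) = 440)
O(Y) = 1/565 (O(Y) = 1/(125 + 440) = 1/565)
((-23305/(-15230) + 22467/8749) - 12480)*(O(-15) + 4118) = ((-23305/(-15230) + 22467/8749) - 12480)*(1/565 + 4118) = ((-23305*(-1/15230) + 22467*(1/8749)) - 12480)*(2326671/565) = ((4661/3046 + 22467/8749) - 12480)*(2326671/565) = (109213571/26649454 - 12480)*(2326671/565) = -332475972349/26649454*2326671/565 = -773562203061220179/15056941510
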